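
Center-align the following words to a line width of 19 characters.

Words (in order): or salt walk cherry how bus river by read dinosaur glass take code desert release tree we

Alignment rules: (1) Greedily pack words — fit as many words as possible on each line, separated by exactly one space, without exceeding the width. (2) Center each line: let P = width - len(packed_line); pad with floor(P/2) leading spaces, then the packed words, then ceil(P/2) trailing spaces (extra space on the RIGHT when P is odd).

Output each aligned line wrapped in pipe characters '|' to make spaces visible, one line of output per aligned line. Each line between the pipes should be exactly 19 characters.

Answer: |or salt walk cherry|
| how bus river by  |
|read dinosaur glass|
| take code desert  |
|  release tree we  |

Derivation:
Line 1: ['or', 'salt', 'walk', 'cherry'] (min_width=19, slack=0)
Line 2: ['how', 'bus', 'river', 'by'] (min_width=16, slack=3)
Line 3: ['read', 'dinosaur', 'glass'] (min_width=19, slack=0)
Line 4: ['take', 'code', 'desert'] (min_width=16, slack=3)
Line 5: ['release', 'tree', 'we'] (min_width=15, slack=4)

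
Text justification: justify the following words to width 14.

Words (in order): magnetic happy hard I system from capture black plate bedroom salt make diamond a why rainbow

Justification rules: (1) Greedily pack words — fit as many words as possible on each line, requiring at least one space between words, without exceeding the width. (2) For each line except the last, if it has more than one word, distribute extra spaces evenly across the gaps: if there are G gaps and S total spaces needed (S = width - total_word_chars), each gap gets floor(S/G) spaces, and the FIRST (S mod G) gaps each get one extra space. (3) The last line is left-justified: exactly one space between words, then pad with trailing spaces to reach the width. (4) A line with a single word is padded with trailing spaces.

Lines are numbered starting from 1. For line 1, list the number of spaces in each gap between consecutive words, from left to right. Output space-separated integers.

Answer: 1

Derivation:
Line 1: ['magnetic', 'happy'] (min_width=14, slack=0)
Line 2: ['hard', 'I', 'system'] (min_width=13, slack=1)
Line 3: ['from', 'capture'] (min_width=12, slack=2)
Line 4: ['black', 'plate'] (min_width=11, slack=3)
Line 5: ['bedroom', 'salt'] (min_width=12, slack=2)
Line 6: ['make', 'diamond', 'a'] (min_width=14, slack=0)
Line 7: ['why', 'rainbow'] (min_width=11, slack=3)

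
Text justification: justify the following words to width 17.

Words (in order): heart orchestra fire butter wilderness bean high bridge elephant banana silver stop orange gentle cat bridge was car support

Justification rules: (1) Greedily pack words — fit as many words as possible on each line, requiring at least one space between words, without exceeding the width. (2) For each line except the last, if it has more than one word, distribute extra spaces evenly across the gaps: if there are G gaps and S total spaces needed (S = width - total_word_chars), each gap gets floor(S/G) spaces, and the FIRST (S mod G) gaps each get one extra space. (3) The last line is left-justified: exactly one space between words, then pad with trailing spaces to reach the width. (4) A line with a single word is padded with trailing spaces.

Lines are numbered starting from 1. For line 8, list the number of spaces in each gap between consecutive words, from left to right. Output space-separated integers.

Line 1: ['heart', 'orchestra'] (min_width=15, slack=2)
Line 2: ['fire', 'butter'] (min_width=11, slack=6)
Line 3: ['wilderness', 'bean'] (min_width=15, slack=2)
Line 4: ['high', 'bridge'] (min_width=11, slack=6)
Line 5: ['elephant', 'banana'] (min_width=15, slack=2)
Line 6: ['silver', 'stop'] (min_width=11, slack=6)
Line 7: ['orange', 'gentle', 'cat'] (min_width=17, slack=0)
Line 8: ['bridge', 'was', 'car'] (min_width=14, slack=3)
Line 9: ['support'] (min_width=7, slack=10)

Answer: 3 2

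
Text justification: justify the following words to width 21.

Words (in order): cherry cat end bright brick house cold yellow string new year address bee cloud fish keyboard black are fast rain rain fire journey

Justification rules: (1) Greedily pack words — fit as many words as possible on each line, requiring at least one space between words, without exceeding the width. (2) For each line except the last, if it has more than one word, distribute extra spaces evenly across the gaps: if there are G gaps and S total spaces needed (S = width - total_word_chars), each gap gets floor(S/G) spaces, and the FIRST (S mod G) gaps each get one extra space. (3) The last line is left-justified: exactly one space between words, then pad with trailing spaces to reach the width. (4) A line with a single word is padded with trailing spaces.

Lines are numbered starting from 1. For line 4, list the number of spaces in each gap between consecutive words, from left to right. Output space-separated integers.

Answer: 4 3

Derivation:
Line 1: ['cherry', 'cat', 'end', 'bright'] (min_width=21, slack=0)
Line 2: ['brick', 'house', 'cold'] (min_width=16, slack=5)
Line 3: ['yellow', 'string', 'new'] (min_width=17, slack=4)
Line 4: ['year', 'address', 'bee'] (min_width=16, slack=5)
Line 5: ['cloud', 'fish', 'keyboard'] (min_width=19, slack=2)
Line 6: ['black', 'are', 'fast', 'rain'] (min_width=19, slack=2)
Line 7: ['rain', 'fire', 'journey'] (min_width=17, slack=4)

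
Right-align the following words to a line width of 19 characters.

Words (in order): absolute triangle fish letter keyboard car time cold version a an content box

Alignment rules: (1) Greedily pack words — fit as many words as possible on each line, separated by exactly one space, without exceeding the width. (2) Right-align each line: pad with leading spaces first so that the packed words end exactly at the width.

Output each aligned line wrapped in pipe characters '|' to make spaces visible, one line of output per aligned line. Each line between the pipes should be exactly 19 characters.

Line 1: ['absolute', 'triangle'] (min_width=17, slack=2)
Line 2: ['fish', 'letter'] (min_width=11, slack=8)
Line 3: ['keyboard', 'car', 'time'] (min_width=17, slack=2)
Line 4: ['cold', 'version', 'a', 'an'] (min_width=17, slack=2)
Line 5: ['content', 'box'] (min_width=11, slack=8)

Answer: |  absolute triangle|
|        fish letter|
|  keyboard car time|
|  cold version a an|
|        content box|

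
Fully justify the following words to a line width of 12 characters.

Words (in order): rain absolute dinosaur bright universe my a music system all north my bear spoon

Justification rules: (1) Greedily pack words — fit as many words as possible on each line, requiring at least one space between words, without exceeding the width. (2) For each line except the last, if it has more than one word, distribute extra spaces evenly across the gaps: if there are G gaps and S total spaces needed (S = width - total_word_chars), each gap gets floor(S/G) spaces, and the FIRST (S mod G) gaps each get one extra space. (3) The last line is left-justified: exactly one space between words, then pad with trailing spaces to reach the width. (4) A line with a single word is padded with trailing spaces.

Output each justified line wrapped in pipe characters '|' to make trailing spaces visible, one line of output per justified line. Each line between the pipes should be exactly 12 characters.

Line 1: ['rain'] (min_width=4, slack=8)
Line 2: ['absolute'] (min_width=8, slack=4)
Line 3: ['dinosaur'] (min_width=8, slack=4)
Line 4: ['bright'] (min_width=6, slack=6)
Line 5: ['universe', 'my'] (min_width=11, slack=1)
Line 6: ['a', 'music'] (min_width=7, slack=5)
Line 7: ['system', 'all'] (min_width=10, slack=2)
Line 8: ['north', 'my'] (min_width=8, slack=4)
Line 9: ['bear', 'spoon'] (min_width=10, slack=2)

Answer: |rain        |
|absolute    |
|dinosaur    |
|bright      |
|universe  my|
|a      music|
|system   all|
|north     my|
|bear spoon  |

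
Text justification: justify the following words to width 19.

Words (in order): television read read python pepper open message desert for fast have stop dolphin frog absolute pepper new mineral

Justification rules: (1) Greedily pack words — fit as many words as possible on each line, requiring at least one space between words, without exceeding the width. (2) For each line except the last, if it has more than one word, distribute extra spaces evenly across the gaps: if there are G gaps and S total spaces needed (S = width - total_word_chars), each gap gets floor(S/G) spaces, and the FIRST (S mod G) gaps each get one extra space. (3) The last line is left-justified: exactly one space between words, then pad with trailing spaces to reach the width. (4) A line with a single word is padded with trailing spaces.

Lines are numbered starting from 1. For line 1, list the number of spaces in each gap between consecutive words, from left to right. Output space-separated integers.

Line 1: ['television', 'read'] (min_width=15, slack=4)
Line 2: ['read', 'python', 'pepper'] (min_width=18, slack=1)
Line 3: ['open', 'message', 'desert'] (min_width=19, slack=0)
Line 4: ['for', 'fast', 'have', 'stop'] (min_width=18, slack=1)
Line 5: ['dolphin', 'frog'] (min_width=12, slack=7)
Line 6: ['absolute', 'pepper', 'new'] (min_width=19, slack=0)
Line 7: ['mineral'] (min_width=7, slack=12)

Answer: 5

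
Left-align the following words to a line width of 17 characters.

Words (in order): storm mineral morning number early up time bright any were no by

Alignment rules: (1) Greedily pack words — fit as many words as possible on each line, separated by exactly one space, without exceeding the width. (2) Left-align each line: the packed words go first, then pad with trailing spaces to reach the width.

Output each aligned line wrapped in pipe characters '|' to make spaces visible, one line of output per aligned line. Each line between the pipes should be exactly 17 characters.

Answer: |storm mineral    |
|morning number   |
|early up time    |
|bright any were  |
|no by            |

Derivation:
Line 1: ['storm', 'mineral'] (min_width=13, slack=4)
Line 2: ['morning', 'number'] (min_width=14, slack=3)
Line 3: ['early', 'up', 'time'] (min_width=13, slack=4)
Line 4: ['bright', 'any', 'were'] (min_width=15, slack=2)
Line 5: ['no', 'by'] (min_width=5, slack=12)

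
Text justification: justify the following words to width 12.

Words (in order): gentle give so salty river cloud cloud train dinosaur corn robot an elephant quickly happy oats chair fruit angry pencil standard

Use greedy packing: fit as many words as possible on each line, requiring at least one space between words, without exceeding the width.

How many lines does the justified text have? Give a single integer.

Answer: 12

Derivation:
Line 1: ['gentle', 'give'] (min_width=11, slack=1)
Line 2: ['so', 'salty'] (min_width=8, slack=4)
Line 3: ['river', 'cloud'] (min_width=11, slack=1)
Line 4: ['cloud', 'train'] (min_width=11, slack=1)
Line 5: ['dinosaur'] (min_width=8, slack=4)
Line 6: ['corn', 'robot'] (min_width=10, slack=2)
Line 7: ['an', 'elephant'] (min_width=11, slack=1)
Line 8: ['quickly'] (min_width=7, slack=5)
Line 9: ['happy', 'oats'] (min_width=10, slack=2)
Line 10: ['chair', 'fruit'] (min_width=11, slack=1)
Line 11: ['angry', 'pencil'] (min_width=12, slack=0)
Line 12: ['standard'] (min_width=8, slack=4)
Total lines: 12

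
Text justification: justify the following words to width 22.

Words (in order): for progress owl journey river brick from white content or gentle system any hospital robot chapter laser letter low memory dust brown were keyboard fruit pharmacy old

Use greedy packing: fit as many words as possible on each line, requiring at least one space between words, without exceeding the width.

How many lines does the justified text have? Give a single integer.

Answer: 9

Derivation:
Line 1: ['for', 'progress', 'owl'] (min_width=16, slack=6)
Line 2: ['journey', 'river', 'brick'] (min_width=19, slack=3)
Line 3: ['from', 'white', 'content', 'or'] (min_width=21, slack=1)
Line 4: ['gentle', 'system', 'any'] (min_width=17, slack=5)
Line 5: ['hospital', 'robot', 'chapter'] (min_width=22, slack=0)
Line 6: ['laser', 'letter', 'low'] (min_width=16, slack=6)
Line 7: ['memory', 'dust', 'brown', 'were'] (min_width=22, slack=0)
Line 8: ['keyboard', 'fruit'] (min_width=14, slack=8)
Line 9: ['pharmacy', 'old'] (min_width=12, slack=10)
Total lines: 9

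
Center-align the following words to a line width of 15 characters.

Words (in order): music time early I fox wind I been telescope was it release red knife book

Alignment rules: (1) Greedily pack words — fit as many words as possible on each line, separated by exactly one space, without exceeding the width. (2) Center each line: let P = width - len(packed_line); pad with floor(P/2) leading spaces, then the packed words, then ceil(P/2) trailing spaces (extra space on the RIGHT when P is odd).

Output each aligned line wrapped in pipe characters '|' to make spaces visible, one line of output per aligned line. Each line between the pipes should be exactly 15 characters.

Line 1: ['music', 'time'] (min_width=10, slack=5)
Line 2: ['early', 'I', 'fox'] (min_width=11, slack=4)
Line 3: ['wind', 'I', 'been'] (min_width=11, slack=4)
Line 4: ['telescope', 'was'] (min_width=13, slack=2)
Line 5: ['it', 'release', 'red'] (min_width=14, slack=1)
Line 6: ['knife', 'book'] (min_width=10, slack=5)

Answer: |  music time   |
|  early I fox  |
|  wind I been  |
| telescope was |
|it release red |
|  knife book   |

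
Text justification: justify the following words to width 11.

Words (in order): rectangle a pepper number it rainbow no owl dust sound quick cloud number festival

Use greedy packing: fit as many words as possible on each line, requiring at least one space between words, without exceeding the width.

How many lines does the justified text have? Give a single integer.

Line 1: ['rectangle', 'a'] (min_width=11, slack=0)
Line 2: ['pepper'] (min_width=6, slack=5)
Line 3: ['number', 'it'] (min_width=9, slack=2)
Line 4: ['rainbow', 'no'] (min_width=10, slack=1)
Line 5: ['owl', 'dust'] (min_width=8, slack=3)
Line 6: ['sound', 'quick'] (min_width=11, slack=0)
Line 7: ['cloud'] (min_width=5, slack=6)
Line 8: ['number'] (min_width=6, slack=5)
Line 9: ['festival'] (min_width=8, slack=3)
Total lines: 9

Answer: 9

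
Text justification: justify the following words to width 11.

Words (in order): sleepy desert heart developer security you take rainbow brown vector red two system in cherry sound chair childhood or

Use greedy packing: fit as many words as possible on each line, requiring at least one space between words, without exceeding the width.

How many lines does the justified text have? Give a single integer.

Answer: 14

Derivation:
Line 1: ['sleepy'] (min_width=6, slack=5)
Line 2: ['desert'] (min_width=6, slack=5)
Line 3: ['heart'] (min_width=5, slack=6)
Line 4: ['developer'] (min_width=9, slack=2)
Line 5: ['security'] (min_width=8, slack=3)
Line 6: ['you', 'take'] (min_width=8, slack=3)
Line 7: ['rainbow'] (min_width=7, slack=4)
Line 8: ['brown'] (min_width=5, slack=6)
Line 9: ['vector', 'red'] (min_width=10, slack=1)
Line 10: ['two', 'system'] (min_width=10, slack=1)
Line 11: ['in', 'cherry'] (min_width=9, slack=2)
Line 12: ['sound', 'chair'] (min_width=11, slack=0)
Line 13: ['childhood'] (min_width=9, slack=2)
Line 14: ['or'] (min_width=2, slack=9)
Total lines: 14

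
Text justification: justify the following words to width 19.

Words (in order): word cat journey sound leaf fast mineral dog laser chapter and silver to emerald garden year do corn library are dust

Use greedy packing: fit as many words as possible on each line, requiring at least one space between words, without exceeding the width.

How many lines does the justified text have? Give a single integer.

Line 1: ['word', 'cat', 'journey'] (min_width=16, slack=3)
Line 2: ['sound', 'leaf', 'fast'] (min_width=15, slack=4)
Line 3: ['mineral', 'dog', 'laser'] (min_width=17, slack=2)
Line 4: ['chapter', 'and', 'silver'] (min_width=18, slack=1)
Line 5: ['to', 'emerald', 'garden'] (min_width=17, slack=2)
Line 6: ['year', 'do', 'corn'] (min_width=12, slack=7)
Line 7: ['library', 'are', 'dust'] (min_width=16, slack=3)
Total lines: 7

Answer: 7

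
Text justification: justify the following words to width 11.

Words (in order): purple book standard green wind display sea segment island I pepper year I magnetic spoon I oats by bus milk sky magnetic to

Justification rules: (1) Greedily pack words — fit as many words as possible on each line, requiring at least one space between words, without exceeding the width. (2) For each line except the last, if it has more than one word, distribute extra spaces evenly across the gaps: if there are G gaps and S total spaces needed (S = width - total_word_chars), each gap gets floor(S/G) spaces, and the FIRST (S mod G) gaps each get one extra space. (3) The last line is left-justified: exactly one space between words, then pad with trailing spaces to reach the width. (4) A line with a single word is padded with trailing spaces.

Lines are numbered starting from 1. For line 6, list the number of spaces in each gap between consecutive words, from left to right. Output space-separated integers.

Line 1: ['purple', 'book'] (min_width=11, slack=0)
Line 2: ['standard'] (min_width=8, slack=3)
Line 3: ['green', 'wind'] (min_width=10, slack=1)
Line 4: ['display', 'sea'] (min_width=11, slack=0)
Line 5: ['segment'] (min_width=7, slack=4)
Line 6: ['island', 'I'] (min_width=8, slack=3)
Line 7: ['pepper', 'year'] (min_width=11, slack=0)
Line 8: ['I', 'magnetic'] (min_width=10, slack=1)
Line 9: ['spoon', 'I'] (min_width=7, slack=4)
Line 10: ['oats', 'by', 'bus'] (min_width=11, slack=0)
Line 11: ['milk', 'sky'] (min_width=8, slack=3)
Line 12: ['magnetic', 'to'] (min_width=11, slack=0)

Answer: 4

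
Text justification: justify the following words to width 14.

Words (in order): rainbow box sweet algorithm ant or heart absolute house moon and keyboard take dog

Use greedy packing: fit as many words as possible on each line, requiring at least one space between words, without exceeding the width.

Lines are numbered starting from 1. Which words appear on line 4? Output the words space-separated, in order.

Answer: or heart

Derivation:
Line 1: ['rainbow', 'box'] (min_width=11, slack=3)
Line 2: ['sweet'] (min_width=5, slack=9)
Line 3: ['algorithm', 'ant'] (min_width=13, slack=1)
Line 4: ['or', 'heart'] (min_width=8, slack=6)
Line 5: ['absolute', 'house'] (min_width=14, slack=0)
Line 6: ['moon', 'and'] (min_width=8, slack=6)
Line 7: ['keyboard', 'take'] (min_width=13, slack=1)
Line 8: ['dog'] (min_width=3, slack=11)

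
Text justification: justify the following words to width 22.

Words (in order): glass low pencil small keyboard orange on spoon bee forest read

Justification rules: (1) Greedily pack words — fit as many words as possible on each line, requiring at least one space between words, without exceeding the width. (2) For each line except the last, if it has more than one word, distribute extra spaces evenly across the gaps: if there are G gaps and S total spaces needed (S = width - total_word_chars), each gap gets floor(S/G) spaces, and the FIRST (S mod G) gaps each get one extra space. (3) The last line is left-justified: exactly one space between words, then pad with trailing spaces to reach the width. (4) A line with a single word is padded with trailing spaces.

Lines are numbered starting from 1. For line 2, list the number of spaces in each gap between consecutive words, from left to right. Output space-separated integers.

Answer: 3 3

Derivation:
Line 1: ['glass', 'low', 'pencil', 'small'] (min_width=22, slack=0)
Line 2: ['keyboard', 'orange', 'on'] (min_width=18, slack=4)
Line 3: ['spoon', 'bee', 'forest', 'read'] (min_width=21, slack=1)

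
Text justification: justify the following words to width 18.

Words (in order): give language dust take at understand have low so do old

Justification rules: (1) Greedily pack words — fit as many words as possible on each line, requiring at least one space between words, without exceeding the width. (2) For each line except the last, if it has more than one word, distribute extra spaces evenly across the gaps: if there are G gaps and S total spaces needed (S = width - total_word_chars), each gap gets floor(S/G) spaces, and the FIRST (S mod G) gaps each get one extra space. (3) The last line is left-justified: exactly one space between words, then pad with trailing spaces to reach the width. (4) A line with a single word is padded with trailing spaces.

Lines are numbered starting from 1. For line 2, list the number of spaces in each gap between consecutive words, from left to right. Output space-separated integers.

Answer: 1 1

Derivation:
Line 1: ['give', 'language', 'dust'] (min_width=18, slack=0)
Line 2: ['take', 'at', 'understand'] (min_width=18, slack=0)
Line 3: ['have', 'low', 'so', 'do', 'old'] (min_width=18, slack=0)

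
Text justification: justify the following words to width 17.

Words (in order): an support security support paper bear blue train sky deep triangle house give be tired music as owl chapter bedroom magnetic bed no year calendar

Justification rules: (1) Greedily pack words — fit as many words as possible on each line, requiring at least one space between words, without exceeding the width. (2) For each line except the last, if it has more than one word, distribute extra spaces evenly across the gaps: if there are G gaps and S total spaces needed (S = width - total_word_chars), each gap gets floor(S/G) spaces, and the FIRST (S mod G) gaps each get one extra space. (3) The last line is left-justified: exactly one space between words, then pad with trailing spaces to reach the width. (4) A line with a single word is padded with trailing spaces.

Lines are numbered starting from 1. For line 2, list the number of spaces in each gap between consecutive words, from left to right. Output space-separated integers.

Answer: 2

Derivation:
Line 1: ['an', 'support'] (min_width=10, slack=7)
Line 2: ['security', 'support'] (min_width=16, slack=1)
Line 3: ['paper', 'bear', 'blue'] (min_width=15, slack=2)
Line 4: ['train', 'sky', 'deep'] (min_width=14, slack=3)
Line 5: ['triangle', 'house'] (min_width=14, slack=3)
Line 6: ['give', 'be', 'tired'] (min_width=13, slack=4)
Line 7: ['music', 'as', 'owl'] (min_width=12, slack=5)
Line 8: ['chapter', 'bedroom'] (min_width=15, slack=2)
Line 9: ['magnetic', 'bed', 'no'] (min_width=15, slack=2)
Line 10: ['year', 'calendar'] (min_width=13, slack=4)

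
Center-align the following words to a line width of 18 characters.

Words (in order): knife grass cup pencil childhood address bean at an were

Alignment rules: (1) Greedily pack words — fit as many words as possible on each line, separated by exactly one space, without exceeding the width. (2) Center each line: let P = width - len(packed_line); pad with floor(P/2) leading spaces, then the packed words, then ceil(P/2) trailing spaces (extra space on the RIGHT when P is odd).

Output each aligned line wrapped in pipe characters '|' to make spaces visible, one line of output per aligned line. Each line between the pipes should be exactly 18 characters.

Answer: | knife grass cup  |
| pencil childhood |
|address bean at an|
|       were       |

Derivation:
Line 1: ['knife', 'grass', 'cup'] (min_width=15, slack=3)
Line 2: ['pencil', 'childhood'] (min_width=16, slack=2)
Line 3: ['address', 'bean', 'at', 'an'] (min_width=18, slack=0)
Line 4: ['were'] (min_width=4, slack=14)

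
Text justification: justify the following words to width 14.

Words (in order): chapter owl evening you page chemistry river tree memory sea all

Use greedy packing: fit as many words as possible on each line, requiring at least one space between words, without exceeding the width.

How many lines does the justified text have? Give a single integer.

Line 1: ['chapter', 'owl'] (min_width=11, slack=3)
Line 2: ['evening', 'you'] (min_width=11, slack=3)
Line 3: ['page', 'chemistry'] (min_width=14, slack=0)
Line 4: ['river', 'tree'] (min_width=10, slack=4)
Line 5: ['memory', 'sea', 'all'] (min_width=14, slack=0)
Total lines: 5

Answer: 5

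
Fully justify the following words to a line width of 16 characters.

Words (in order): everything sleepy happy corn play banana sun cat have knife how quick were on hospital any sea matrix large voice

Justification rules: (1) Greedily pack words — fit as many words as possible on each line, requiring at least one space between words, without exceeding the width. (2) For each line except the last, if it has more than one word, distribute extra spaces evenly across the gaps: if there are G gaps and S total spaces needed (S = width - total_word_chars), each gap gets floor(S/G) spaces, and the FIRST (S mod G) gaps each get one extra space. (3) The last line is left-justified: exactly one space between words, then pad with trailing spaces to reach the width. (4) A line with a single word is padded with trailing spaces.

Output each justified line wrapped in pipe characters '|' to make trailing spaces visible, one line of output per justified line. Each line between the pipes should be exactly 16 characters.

Answer: |everything      |
|sleepy     happy|
|corn play banana|
|sun   cat   have|
|knife  how quick|
|were on hospital|
|any  sea  matrix|
|large voice     |

Derivation:
Line 1: ['everything'] (min_width=10, slack=6)
Line 2: ['sleepy', 'happy'] (min_width=12, slack=4)
Line 3: ['corn', 'play', 'banana'] (min_width=16, slack=0)
Line 4: ['sun', 'cat', 'have'] (min_width=12, slack=4)
Line 5: ['knife', 'how', 'quick'] (min_width=15, slack=1)
Line 6: ['were', 'on', 'hospital'] (min_width=16, slack=0)
Line 7: ['any', 'sea', 'matrix'] (min_width=14, slack=2)
Line 8: ['large', 'voice'] (min_width=11, slack=5)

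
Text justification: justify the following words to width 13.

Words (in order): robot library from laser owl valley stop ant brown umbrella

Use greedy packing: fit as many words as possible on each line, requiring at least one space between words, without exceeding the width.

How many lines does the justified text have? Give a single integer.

Answer: 6

Derivation:
Line 1: ['robot', 'library'] (min_width=13, slack=0)
Line 2: ['from', 'laser'] (min_width=10, slack=3)
Line 3: ['owl', 'valley'] (min_width=10, slack=3)
Line 4: ['stop', 'ant'] (min_width=8, slack=5)
Line 5: ['brown'] (min_width=5, slack=8)
Line 6: ['umbrella'] (min_width=8, slack=5)
Total lines: 6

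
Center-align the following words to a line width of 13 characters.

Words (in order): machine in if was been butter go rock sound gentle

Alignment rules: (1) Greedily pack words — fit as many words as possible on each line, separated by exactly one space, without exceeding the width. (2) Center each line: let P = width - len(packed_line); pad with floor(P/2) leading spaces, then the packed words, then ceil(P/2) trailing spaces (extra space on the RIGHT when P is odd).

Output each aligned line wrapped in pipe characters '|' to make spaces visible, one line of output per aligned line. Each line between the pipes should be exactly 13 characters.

Answer: |machine in if|
|  was been   |
|  butter go  |
| rock sound  |
|   gentle    |

Derivation:
Line 1: ['machine', 'in', 'if'] (min_width=13, slack=0)
Line 2: ['was', 'been'] (min_width=8, slack=5)
Line 3: ['butter', 'go'] (min_width=9, slack=4)
Line 4: ['rock', 'sound'] (min_width=10, slack=3)
Line 5: ['gentle'] (min_width=6, slack=7)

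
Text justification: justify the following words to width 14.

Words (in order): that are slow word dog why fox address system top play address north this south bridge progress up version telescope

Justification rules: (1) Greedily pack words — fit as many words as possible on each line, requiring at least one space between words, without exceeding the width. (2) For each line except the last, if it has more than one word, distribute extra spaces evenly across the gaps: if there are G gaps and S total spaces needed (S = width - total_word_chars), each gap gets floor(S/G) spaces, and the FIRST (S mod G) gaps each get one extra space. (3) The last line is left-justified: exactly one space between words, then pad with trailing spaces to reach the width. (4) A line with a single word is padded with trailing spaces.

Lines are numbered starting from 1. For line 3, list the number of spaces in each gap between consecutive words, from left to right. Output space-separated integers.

Line 1: ['that', 'are', 'slow'] (min_width=13, slack=1)
Line 2: ['word', 'dog', 'why'] (min_width=12, slack=2)
Line 3: ['fox', 'address'] (min_width=11, slack=3)
Line 4: ['system', 'top'] (min_width=10, slack=4)
Line 5: ['play', 'address'] (min_width=12, slack=2)
Line 6: ['north', 'this'] (min_width=10, slack=4)
Line 7: ['south', 'bridge'] (min_width=12, slack=2)
Line 8: ['progress', 'up'] (min_width=11, slack=3)
Line 9: ['version'] (min_width=7, slack=7)
Line 10: ['telescope'] (min_width=9, slack=5)

Answer: 4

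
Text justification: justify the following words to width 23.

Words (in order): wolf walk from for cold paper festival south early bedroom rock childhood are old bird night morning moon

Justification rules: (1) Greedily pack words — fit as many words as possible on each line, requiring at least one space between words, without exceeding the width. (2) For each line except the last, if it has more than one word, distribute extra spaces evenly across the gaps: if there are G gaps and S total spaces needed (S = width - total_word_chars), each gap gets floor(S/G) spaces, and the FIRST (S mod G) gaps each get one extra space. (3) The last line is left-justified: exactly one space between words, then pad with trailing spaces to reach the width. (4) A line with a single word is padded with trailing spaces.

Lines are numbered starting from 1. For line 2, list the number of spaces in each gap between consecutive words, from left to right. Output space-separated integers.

Answer: 3 2

Derivation:
Line 1: ['wolf', 'walk', 'from', 'for', 'cold'] (min_width=23, slack=0)
Line 2: ['paper', 'festival', 'south'] (min_width=20, slack=3)
Line 3: ['early', 'bedroom', 'rock'] (min_width=18, slack=5)
Line 4: ['childhood', 'are', 'old', 'bird'] (min_width=22, slack=1)
Line 5: ['night', 'morning', 'moon'] (min_width=18, slack=5)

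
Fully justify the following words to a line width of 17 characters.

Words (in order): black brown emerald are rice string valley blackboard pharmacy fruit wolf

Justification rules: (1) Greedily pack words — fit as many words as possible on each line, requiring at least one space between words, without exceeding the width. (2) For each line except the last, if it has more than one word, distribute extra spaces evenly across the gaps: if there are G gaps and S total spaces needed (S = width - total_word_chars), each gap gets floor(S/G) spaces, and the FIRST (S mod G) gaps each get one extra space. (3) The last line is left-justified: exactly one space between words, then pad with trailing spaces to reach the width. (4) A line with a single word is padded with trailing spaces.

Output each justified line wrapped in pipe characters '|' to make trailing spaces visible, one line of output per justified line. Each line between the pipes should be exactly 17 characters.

Answer: |black       brown|
|emerald  are rice|
|string     valley|
|blackboard       |
|pharmacy    fruit|
|wolf             |

Derivation:
Line 1: ['black', 'brown'] (min_width=11, slack=6)
Line 2: ['emerald', 'are', 'rice'] (min_width=16, slack=1)
Line 3: ['string', 'valley'] (min_width=13, slack=4)
Line 4: ['blackboard'] (min_width=10, slack=7)
Line 5: ['pharmacy', 'fruit'] (min_width=14, slack=3)
Line 6: ['wolf'] (min_width=4, slack=13)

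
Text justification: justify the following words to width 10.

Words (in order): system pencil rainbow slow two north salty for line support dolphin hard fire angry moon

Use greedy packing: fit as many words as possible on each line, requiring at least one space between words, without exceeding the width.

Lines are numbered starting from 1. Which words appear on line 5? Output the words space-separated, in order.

Line 1: ['system'] (min_width=6, slack=4)
Line 2: ['pencil'] (min_width=6, slack=4)
Line 3: ['rainbow'] (min_width=7, slack=3)
Line 4: ['slow', 'two'] (min_width=8, slack=2)
Line 5: ['north'] (min_width=5, slack=5)
Line 6: ['salty', 'for'] (min_width=9, slack=1)
Line 7: ['line'] (min_width=4, slack=6)
Line 8: ['support'] (min_width=7, slack=3)
Line 9: ['dolphin'] (min_width=7, slack=3)
Line 10: ['hard', 'fire'] (min_width=9, slack=1)
Line 11: ['angry', 'moon'] (min_width=10, slack=0)

Answer: north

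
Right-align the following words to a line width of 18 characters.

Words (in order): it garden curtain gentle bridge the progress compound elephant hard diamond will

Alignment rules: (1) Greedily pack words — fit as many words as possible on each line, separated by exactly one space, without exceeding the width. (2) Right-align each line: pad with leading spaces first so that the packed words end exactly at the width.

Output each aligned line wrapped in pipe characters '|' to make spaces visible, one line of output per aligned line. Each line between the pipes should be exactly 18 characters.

Answer: | it garden curtain|
| gentle bridge the|
| progress compound|
|     elephant hard|
|      diamond will|

Derivation:
Line 1: ['it', 'garden', 'curtain'] (min_width=17, slack=1)
Line 2: ['gentle', 'bridge', 'the'] (min_width=17, slack=1)
Line 3: ['progress', 'compound'] (min_width=17, slack=1)
Line 4: ['elephant', 'hard'] (min_width=13, slack=5)
Line 5: ['diamond', 'will'] (min_width=12, slack=6)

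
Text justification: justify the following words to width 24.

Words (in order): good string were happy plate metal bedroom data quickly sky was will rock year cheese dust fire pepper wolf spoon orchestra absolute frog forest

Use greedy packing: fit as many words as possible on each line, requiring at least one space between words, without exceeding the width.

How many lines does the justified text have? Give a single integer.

Answer: 7

Derivation:
Line 1: ['good', 'string', 'were', 'happy'] (min_width=22, slack=2)
Line 2: ['plate', 'metal', 'bedroom', 'data'] (min_width=24, slack=0)
Line 3: ['quickly', 'sky', 'was', 'will'] (min_width=20, slack=4)
Line 4: ['rock', 'year', 'cheese', 'dust'] (min_width=21, slack=3)
Line 5: ['fire', 'pepper', 'wolf', 'spoon'] (min_width=22, slack=2)
Line 6: ['orchestra', 'absolute', 'frog'] (min_width=23, slack=1)
Line 7: ['forest'] (min_width=6, slack=18)
Total lines: 7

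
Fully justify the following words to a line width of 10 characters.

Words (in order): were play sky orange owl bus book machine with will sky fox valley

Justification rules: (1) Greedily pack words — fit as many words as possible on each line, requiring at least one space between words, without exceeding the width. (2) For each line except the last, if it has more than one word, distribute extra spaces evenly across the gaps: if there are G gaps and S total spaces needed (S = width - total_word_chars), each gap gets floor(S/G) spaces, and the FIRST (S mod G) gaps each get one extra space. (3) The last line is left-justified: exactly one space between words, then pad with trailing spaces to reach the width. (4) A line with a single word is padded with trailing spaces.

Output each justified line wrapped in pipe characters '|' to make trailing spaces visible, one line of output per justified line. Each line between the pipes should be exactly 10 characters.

Line 1: ['were', 'play'] (min_width=9, slack=1)
Line 2: ['sky', 'orange'] (min_width=10, slack=0)
Line 3: ['owl', 'bus'] (min_width=7, slack=3)
Line 4: ['book'] (min_width=4, slack=6)
Line 5: ['machine'] (min_width=7, slack=3)
Line 6: ['with', 'will'] (min_width=9, slack=1)
Line 7: ['sky', 'fox'] (min_width=7, slack=3)
Line 8: ['valley'] (min_width=6, slack=4)

Answer: |were  play|
|sky orange|
|owl    bus|
|book      |
|machine   |
|with  will|
|sky    fox|
|valley    |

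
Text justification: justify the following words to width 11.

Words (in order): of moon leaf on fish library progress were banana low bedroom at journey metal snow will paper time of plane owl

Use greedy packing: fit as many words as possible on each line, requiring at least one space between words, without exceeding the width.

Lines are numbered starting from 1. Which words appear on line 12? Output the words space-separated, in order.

Answer: plane owl

Derivation:
Line 1: ['of', 'moon'] (min_width=7, slack=4)
Line 2: ['leaf', 'on'] (min_width=7, slack=4)
Line 3: ['fish'] (min_width=4, slack=7)
Line 4: ['library'] (min_width=7, slack=4)
Line 5: ['progress'] (min_width=8, slack=3)
Line 6: ['were', 'banana'] (min_width=11, slack=0)
Line 7: ['low', 'bedroom'] (min_width=11, slack=0)
Line 8: ['at', 'journey'] (min_width=10, slack=1)
Line 9: ['metal', 'snow'] (min_width=10, slack=1)
Line 10: ['will', 'paper'] (min_width=10, slack=1)
Line 11: ['time', 'of'] (min_width=7, slack=4)
Line 12: ['plane', 'owl'] (min_width=9, slack=2)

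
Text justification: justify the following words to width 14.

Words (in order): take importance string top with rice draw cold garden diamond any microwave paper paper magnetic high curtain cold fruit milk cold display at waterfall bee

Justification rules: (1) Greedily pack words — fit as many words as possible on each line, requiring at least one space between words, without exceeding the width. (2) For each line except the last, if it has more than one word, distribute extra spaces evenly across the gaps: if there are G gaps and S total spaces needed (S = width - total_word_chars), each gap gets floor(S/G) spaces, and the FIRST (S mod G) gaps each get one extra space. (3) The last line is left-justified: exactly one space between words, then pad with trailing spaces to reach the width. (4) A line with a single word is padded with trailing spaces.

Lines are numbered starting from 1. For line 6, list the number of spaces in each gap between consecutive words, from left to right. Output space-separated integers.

Answer: 4

Derivation:
Line 1: ['take'] (min_width=4, slack=10)
Line 2: ['importance'] (min_width=10, slack=4)
Line 3: ['string', 'top'] (min_width=10, slack=4)
Line 4: ['with', 'rice', 'draw'] (min_width=14, slack=0)
Line 5: ['cold', 'garden'] (min_width=11, slack=3)
Line 6: ['diamond', 'any'] (min_width=11, slack=3)
Line 7: ['microwave'] (min_width=9, slack=5)
Line 8: ['paper', 'paper'] (min_width=11, slack=3)
Line 9: ['magnetic', 'high'] (min_width=13, slack=1)
Line 10: ['curtain', 'cold'] (min_width=12, slack=2)
Line 11: ['fruit', 'milk'] (min_width=10, slack=4)
Line 12: ['cold', 'display'] (min_width=12, slack=2)
Line 13: ['at', 'waterfall'] (min_width=12, slack=2)
Line 14: ['bee'] (min_width=3, slack=11)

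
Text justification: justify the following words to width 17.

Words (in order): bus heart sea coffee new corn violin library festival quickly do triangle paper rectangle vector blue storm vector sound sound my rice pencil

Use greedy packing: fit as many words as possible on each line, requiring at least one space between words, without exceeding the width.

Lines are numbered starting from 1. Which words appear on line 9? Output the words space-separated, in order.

Answer: rice pencil

Derivation:
Line 1: ['bus', 'heart', 'sea'] (min_width=13, slack=4)
Line 2: ['coffee', 'new', 'corn'] (min_width=15, slack=2)
Line 3: ['violin', 'library'] (min_width=14, slack=3)
Line 4: ['festival', 'quickly'] (min_width=16, slack=1)
Line 5: ['do', 'triangle', 'paper'] (min_width=17, slack=0)
Line 6: ['rectangle', 'vector'] (min_width=16, slack=1)
Line 7: ['blue', 'storm', 'vector'] (min_width=17, slack=0)
Line 8: ['sound', 'sound', 'my'] (min_width=14, slack=3)
Line 9: ['rice', 'pencil'] (min_width=11, slack=6)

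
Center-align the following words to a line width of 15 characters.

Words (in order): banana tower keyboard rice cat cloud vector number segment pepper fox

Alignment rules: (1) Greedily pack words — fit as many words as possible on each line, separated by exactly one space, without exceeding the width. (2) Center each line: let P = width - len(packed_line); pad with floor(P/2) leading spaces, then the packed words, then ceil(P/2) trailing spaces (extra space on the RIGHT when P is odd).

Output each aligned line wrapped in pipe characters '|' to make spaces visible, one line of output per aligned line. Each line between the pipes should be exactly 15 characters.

Line 1: ['banana', 'tower'] (min_width=12, slack=3)
Line 2: ['keyboard', 'rice'] (min_width=13, slack=2)
Line 3: ['cat', 'cloud'] (min_width=9, slack=6)
Line 4: ['vector', 'number'] (min_width=13, slack=2)
Line 5: ['segment', 'pepper'] (min_width=14, slack=1)
Line 6: ['fox'] (min_width=3, slack=12)

Answer: | banana tower  |
| keyboard rice |
|   cat cloud   |
| vector number |
|segment pepper |
|      fox      |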